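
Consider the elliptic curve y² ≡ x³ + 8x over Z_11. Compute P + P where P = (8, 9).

(9, 8)

tangent at (8, 9): λ = (3·8² + 8)/(2·9) ≡ 2/7. 7⁻¹ ≡ 8 (mod 11) since 7·8 = 56 ≡ 1, so λ ≡ 2·8 ≡ 5.
  x = λ² - 8 - 8 = 25 - 16 ≡ 9; y = λ·(8 - 9) - 9 ≡ 8. → (9, 8)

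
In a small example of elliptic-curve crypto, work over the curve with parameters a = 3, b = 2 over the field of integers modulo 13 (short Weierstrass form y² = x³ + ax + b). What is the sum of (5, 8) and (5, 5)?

O

The two points share x = 5 and their y-coordinates satisfy 8 + 5 ≡ 0 (mod 13), so they are inverses. Their sum is O.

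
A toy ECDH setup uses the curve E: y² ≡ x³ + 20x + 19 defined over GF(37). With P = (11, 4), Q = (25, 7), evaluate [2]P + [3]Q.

(1, 15)

First 2P:
Repeated addition: build up to 2P.
2P: tangent at (11, 4): λ = (3·11² + 20)/(2·4) ≡ 13/8. 8⁻¹ ≡ 14 (mod 37), so λ ≡ 13·14 ≡ 34.
  x = λ² - 11 - 11 = 1156 - 22 ≡ 24; y = λ·(11 - 24) - 4 ≡ 35. → (24, 35)
2P = (24, 35).
Next 3Q:
Repeated addition: build up to 3Q.
2Q: tangent at (25, 7): λ = (3·25² + 20)/(2·7) ≡ 8/14. 14⁻¹ ≡ 8 (mod 37), so λ ≡ 8·8 ≡ 27.
  x = λ² - 25 - 25 = 729 - 50 ≡ 13; y = λ·(25 - 13) - 7 ≡ 21. → (13, 21)
3Q: (13, 21) + (25, 7). λ = (7 - 21)/(25 - 13) ≡ 23/12 mod 37. 12⁻¹ ≡ 34 (mod 37) since 12·34 = 408 ≡ 1, so λ ≡ 5.
  x = λ² - 13 - 25 = 25 - 38 ≡ 24; y = λ·(13 - 24) - 21 ≡ 35. → (24, 35)
3Q = (24, 35).
Finally 2P + 3Q:
tangent at (24, 35): λ = (3·24² + 20)/(2·35) ≡ 9/33. 33⁻¹ ≡ 9 (mod 37), so λ ≡ 9·9 ≡ 7.
  x = λ² - 24 - 24 = 49 - 48 ≡ 1; y = λ·(24 - 1) - 35 ≡ 15. → (1, 15)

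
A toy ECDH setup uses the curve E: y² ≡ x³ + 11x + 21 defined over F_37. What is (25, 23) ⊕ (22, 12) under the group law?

(25, 23) + (22, 12). λ = (12 - 23)/(22 - 25) ≡ 26/34 mod 37. 34⁻¹ ≡ 12 (mod 37), so λ ≡ 16.
  x = λ² - 25 - 22 = 256 - 47 ≡ 24; y = λ·(25 - 24) - 23 ≡ 30. → (24, 30)

(24, 30)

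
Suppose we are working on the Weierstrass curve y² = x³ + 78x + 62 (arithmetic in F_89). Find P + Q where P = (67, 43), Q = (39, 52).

(62, 73)

(67, 43) + (39, 52). λ = (52 - 43)/(39 - 67) ≡ 9/61 mod 89. 61⁻¹ ≡ 54 (mod 89), so λ ≡ 41.
  x = λ² - 67 - 39 = 1681 - 106 ≡ 62; y = λ·(67 - 62) - 43 ≡ 73. → (62, 73)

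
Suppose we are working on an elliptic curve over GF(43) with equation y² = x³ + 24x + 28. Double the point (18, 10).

tangent at (18, 10): λ = (3·18² + 24)/(2·10) ≡ 7/20. 20⁻¹ ≡ 28 (mod 43), so λ ≡ 7·28 ≡ 24.
  x = λ² - 18 - 18 = 576 - 36 ≡ 24; y = λ·(18 - 24) - 10 ≡ 18. → (24, 18)

(24, 18)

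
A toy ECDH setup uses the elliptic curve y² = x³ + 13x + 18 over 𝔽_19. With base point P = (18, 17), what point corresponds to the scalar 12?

Double-and-add on 12 = (1100)₂. Start with P = (18, 17) for the leading 1-bit.
double: tangent at (18, 17): λ = (3·18² + 13)/(2·17) ≡ 16/15. 15⁻¹ ≡ 14 (mod 19) since 15·14 = 210 ≡ 1, so λ ≡ 16·14 ≡ 15.
  x = λ² - 18 - 18 = 225 - 36 ≡ 18; y = λ·(18 - 18) - 17 ≡ 2. → (18, 2)
add P: (18, 2) + (18, 17): same x and y₁ ≡ -y₂, so the sum is O.
double: O + O = O (identity).
double: O + O = O (identity).

O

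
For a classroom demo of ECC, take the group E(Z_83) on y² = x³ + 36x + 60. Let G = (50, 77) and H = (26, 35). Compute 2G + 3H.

First 2G:
Repeated addition: build up to 2G.
2G: tangent at (50, 77): λ = (3·50² + 36)/(2·77) ≡ 66/71. 71⁻¹ ≡ 76 (mod 83), so λ ≡ 66·76 ≡ 36.
  x = λ² - 50 - 50 = 1296 - 100 ≡ 34; y = λ·(50 - 34) - 77 ≡ 1. → (34, 1)
2G = (34, 1).
Next 3H:
Repeated addition: build up to 3H.
2H: tangent at (26, 35): λ = (3·26² + 36)/(2·35) ≡ 72/70. 70⁻¹ ≡ 51 (mod 83), so λ ≡ 72·51 ≡ 20.
  x = λ² - 26 - 26 = 400 - 52 ≡ 16; y = λ·(26 - 16) - 35 ≡ 82. → (16, 82)
3H: (16, 82) + (26, 35). λ = (35 - 82)/(26 - 16) ≡ 36/10 mod 83. 10⁻¹ ≡ 25 (mod 83), so λ ≡ 70.
  x = λ² - 16 - 26 = 4900 - 42 ≡ 44; y = λ·(16 - 44) - 82 ≡ 33. → (44, 33)
3H = (44, 33).
Finally 2G + 3H:
(34, 1) + (44, 33). λ = (33 - 1)/(44 - 34) ≡ 32/10 mod 83. 10⁻¹ ≡ 25 (mod 83) since 10·25 = 250 ≡ 1, so λ ≡ 53.
  x = λ² - 34 - 44 = 2809 - 78 ≡ 75; y = λ·(34 - 75) - 1 ≡ 67. → (75, 67)

(75, 67)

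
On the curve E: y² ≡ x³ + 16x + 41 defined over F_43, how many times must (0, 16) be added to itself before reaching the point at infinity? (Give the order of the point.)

4

2P: tangent at (0, 16): λ = (3·0² + 16)/(2·16) ≡ 16/32. 32⁻¹ ≡ 39 (mod 43) since 32·39 = 1248 ≡ 1, so λ ≡ 16·39 ≡ 22.
  x = λ² - 0 - 0 = 484 - 0 ≡ 11; y = λ·(0 - 11) - 16 ≡ 0. → (11, 0)
3P: (11, 0) + (0, 16). λ = (16 - 0)/(0 - 11) ≡ 16/32 mod 43. 32⁻¹ ≡ 39 (mod 43) since 32·39 = 1248 ≡ 1, so λ ≡ 22.
  x = λ² - 11 - 0 = 484 - 11 ≡ 0; y = λ·(11 - 0) - 0 ≡ 27. → (0, 27)
4P: (0, 27) + (0, 16): same x and y₁ ≡ -y₂, so the sum is the point at infinity.
4P = the point at infinity, so the order is 4.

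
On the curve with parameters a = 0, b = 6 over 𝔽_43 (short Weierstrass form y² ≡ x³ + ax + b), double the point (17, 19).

(23, 41)

tangent at (17, 19): λ = (3·17² + 0)/(2·19) ≡ 7/38. 38⁻¹ ≡ 17 (mod 43), so λ ≡ 7·17 ≡ 33.
  x = λ² - 17 - 17 = 1089 - 34 ≡ 23; y = λ·(17 - 23) - 19 ≡ 41. → (23, 41)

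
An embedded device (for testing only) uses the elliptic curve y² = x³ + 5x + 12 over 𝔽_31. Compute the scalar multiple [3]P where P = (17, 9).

Repeated addition: build up to 3P.
2P: tangent at (17, 9): λ = (3·17² + 5)/(2·9) ≡ 4/18. 18⁻¹ ≡ 19 (mod 31) since 18·19 = 342 ≡ 1, so λ ≡ 4·19 ≡ 14.
  x = λ² - 17 - 17 = 196 - 34 ≡ 7; y = λ·(17 - 7) - 9 ≡ 7. → (7, 7)
3P: (7, 7) + (17, 9). λ = (9 - 7)/(17 - 7) ≡ 2/10 mod 31. 10⁻¹ ≡ 28 (mod 31), so λ ≡ 25.
  x = λ² - 7 - 17 = 625 - 24 ≡ 12; y = λ·(7 - 12) - 7 ≡ 23. → (12, 23)

(12, 23)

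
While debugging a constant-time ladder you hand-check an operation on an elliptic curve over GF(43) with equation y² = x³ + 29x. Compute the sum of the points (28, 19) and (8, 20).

(17, 17)

(28, 19) + (8, 20). λ = (20 - 19)/(8 - 28) ≡ 1/23 mod 43. 23⁻¹ ≡ 15 (mod 43) since 23·15 = 345 ≡ 1, so λ ≡ 15.
  x = λ² - 28 - 8 = 225 - 36 ≡ 17; y = λ·(28 - 17) - 19 ≡ 17. → (17, 17)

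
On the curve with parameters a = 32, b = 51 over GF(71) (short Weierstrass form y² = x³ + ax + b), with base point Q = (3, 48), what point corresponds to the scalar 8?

Double-and-add on 8 = (1000)₂. Start with Q = (3, 48) for the leading 1-bit.
double: tangent at (3, 48): λ = (3·3² + 32)/(2·48) ≡ 59/25. 25⁻¹ ≡ 54 (mod 71) since 25·54 = 1350 ≡ 1, so λ ≡ 59·54 ≡ 62.
  x = λ² - 3 - 3 = 3844 - 6 ≡ 4; y = λ·(3 - 4) - 48 ≡ 32. → (4, 32)
double: tangent at (4, 32): λ = (3·4² + 32)/(2·32) ≡ 9/64. 64⁻¹ ≡ 10 (mod 71) since 64·10 = 640 ≡ 1, so λ ≡ 9·10 ≡ 19.
  x = λ² - 4 - 4 = 361 - 8 ≡ 69; y = λ·(4 - 69) - 32 ≡ 11. → (69, 11)
double: tangent at (69, 11): λ = (3·69² + 32)/(2·11) ≡ 44/22. 22⁻¹ ≡ 42 (mod 71) since 22·42 = 924 ≡ 1, so λ ≡ 44·42 ≡ 2.
  x = λ² - 69 - 69 = 4 - 138 ≡ 8; y = λ·(69 - 8) - 11 ≡ 40. → (8, 40)

(8, 40)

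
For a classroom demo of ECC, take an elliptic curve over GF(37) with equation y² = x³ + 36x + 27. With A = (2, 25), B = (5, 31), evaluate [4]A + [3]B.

First 4A:
Double-and-add on 4 = (100)₂. Start with A = (2, 25) for the leading 1-bit.
double: tangent at (2, 25): λ = (3·2² + 36)/(2·25) ≡ 11/13. 13⁻¹ ≡ 20 (mod 37) since 13·20 = 260 ≡ 1, so λ ≡ 11·20 ≡ 35.
  x = λ² - 2 - 2 = 1225 - 4 ≡ 0; y = λ·(2 - 0) - 25 ≡ 8. → (0, 8)
double: tangent at (0, 8): λ = (3·0² + 36)/(2·8) ≡ 36/16. 16⁻¹ ≡ 7 (mod 37), so λ ≡ 36·7 ≡ 30.
  x = λ² - 0 - 0 = 900 - 0 ≡ 12; y = λ·(0 - 12) - 8 ≡ 2. → (12, 2)
4A = (12, 2).
Next 3B:
Repeated addition: build up to 3B.
2B: tangent at (5, 31): λ = (3·5² + 36)/(2·31) ≡ 0/25. 25⁻¹ ≡ 3 (mod 37), so λ ≡ 0·3 ≡ 0.
  x = λ² - 5 - 5 = 0 - 10 ≡ 27; y = λ·(5 - 27) - 31 ≡ 6. → (27, 6)
3B: (27, 6) + (5, 31). λ = (31 - 6)/(5 - 27) ≡ 25/15 mod 37. 15⁻¹ ≡ 5 (mod 37), so λ ≡ 14.
  x = λ² - 27 - 5 = 196 - 32 ≡ 16; y = λ·(27 - 16) - 6 ≡ 0. → (16, 0)
3B = (16, 0).
Finally 4A + 3B:
(12, 2) + (16, 0). λ = (0 - 2)/(16 - 12) ≡ 35/4 mod 37. 4⁻¹ ≡ 28 (mod 37), so λ ≡ 18.
  x = λ² - 12 - 16 = 324 - 28 ≡ 0; y = λ·(12 - 0) - 2 ≡ 29. → (0, 29)

(0, 29)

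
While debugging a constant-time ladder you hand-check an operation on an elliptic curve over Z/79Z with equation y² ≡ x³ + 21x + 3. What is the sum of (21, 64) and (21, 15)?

O

The two points share x = 21 and their y-coordinates satisfy 64 + 15 ≡ 0 (mod 79), so they are inverses. Their sum is O.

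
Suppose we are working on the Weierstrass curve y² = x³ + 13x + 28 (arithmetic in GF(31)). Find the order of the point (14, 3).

8

2P: tangent at (14, 3): λ = (3·14² + 13)/(2·3) ≡ 12/6. 6⁻¹ ≡ 26 (mod 31) since 6·26 = 156 ≡ 1, so λ ≡ 12·26 ≡ 2.
  x = λ² - 14 - 14 = 4 - 28 ≡ 7; y = λ·(14 - 7) - 3 ≡ 11. → (7, 11)
3P: (7, 11) + (14, 3). λ = (3 - 11)/(14 - 7) ≡ 23/7 mod 31. 7⁻¹ ≡ 9 (mod 31) since 7·9 = 63 ≡ 1, so λ ≡ 21.
  x = λ² - 7 - 14 = 441 - 21 ≡ 17; y = λ·(7 - 17) - 11 ≡ 27. → (17, 27)
4P: (17, 27) + (14, 3). λ = (3 - 27)/(14 - 17) ≡ 7/28 mod 31. 28⁻¹ ≡ 10 (mod 31), so λ ≡ 8.
  x = λ² - 17 - 14 = 64 - 31 ≡ 2; y = λ·(17 - 2) - 27 ≡ 0. → (2, 0)
5P: (2, 0) + (14, 3). λ = (3 - 0)/(14 - 2) ≡ 3/12 mod 31. 12⁻¹ ≡ 13 (mod 31), so λ ≡ 8.
  x = λ² - 2 - 14 = 64 - 16 ≡ 17; y = λ·(2 - 17) - 0 ≡ 4. → (17, 4)
6P: (17, 4) + (14, 3). λ = (3 - 4)/(14 - 17) ≡ 30/28 mod 31. 28⁻¹ ≡ 10 (mod 31) since 28·10 = 280 ≡ 1, so λ ≡ 21.
  x = λ² - 17 - 14 = 441 - 31 ≡ 7; y = λ·(17 - 7) - 4 ≡ 20. → (7, 20)
7P: (7, 20) + (14, 3). λ = (3 - 20)/(14 - 7) ≡ 14/7 mod 31. 7⁻¹ ≡ 9 (mod 31) since 7·9 = 63 ≡ 1, so λ ≡ 2.
  x = λ² - 7 - 14 = 4 - 21 ≡ 14; y = λ·(7 - 14) - 20 ≡ 28. → (14, 28)
8P: (14, 28) + (14, 3): same x and y₁ ≡ -y₂, so the sum is 𝒪.
8P = 𝒪, so the order is 8.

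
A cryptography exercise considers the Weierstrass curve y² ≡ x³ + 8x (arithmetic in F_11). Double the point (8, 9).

(9, 8)

tangent at (8, 9): λ = (3·8² + 8)/(2·9) ≡ 2/7. 7⁻¹ ≡ 8 (mod 11), so λ ≡ 2·8 ≡ 5.
  x = λ² - 8 - 8 = 25 - 16 ≡ 9; y = λ·(8 - 9) - 9 ≡ 8. → (9, 8)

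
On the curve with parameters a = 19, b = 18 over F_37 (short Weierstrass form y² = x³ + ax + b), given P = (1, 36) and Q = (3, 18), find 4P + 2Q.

First 4P:
Repeated addition: build up to 4P.
2P: tangent at (1, 36): λ = (3·1² + 19)/(2·36) ≡ 22/35. 35⁻¹ ≡ 18 (mod 37), so λ ≡ 22·18 ≡ 26.
  x = λ² - 1 - 1 = 676 - 2 ≡ 8; y = λ·(1 - 8) - 36 ≡ 4. → (8, 4)
3P: (8, 4) + (1, 36). λ = (36 - 4)/(1 - 8) ≡ 32/30 mod 37. 30⁻¹ ≡ 21 (mod 37), so λ ≡ 6.
  x = λ² - 8 - 1 = 36 - 9 ≡ 27; y = λ·(8 - 27) - 4 ≡ 30. → (27, 30)
4P: (27, 30) + (1, 36). λ = (36 - 30)/(1 - 27) ≡ 6/11 mod 37. 11⁻¹ ≡ 27 (mod 37) since 11·27 = 297 ≡ 1, so λ ≡ 14.
  x = λ² - 27 - 1 = 196 - 28 ≡ 20; y = λ·(27 - 20) - 30 ≡ 31. → (20, 31)
4P = (20, 31).
Next 2Q:
Repeated addition: build up to 2Q.
2Q: tangent at (3, 18): λ = (3·3² + 19)/(2·18) ≡ 9/36. 36⁻¹ ≡ 36 (mod 37) since 36·36 = 1296 ≡ 1, so λ ≡ 9·36 ≡ 28.
  x = λ² - 3 - 3 = 784 - 6 ≡ 1; y = λ·(3 - 1) - 18 ≡ 1. → (1, 1)
2Q = (1, 1).
Finally 4P + 2Q:
(20, 31) + (1, 1). λ = (1 - 31)/(1 - 20) ≡ 7/18 mod 37. 18⁻¹ ≡ 35 (mod 37), so λ ≡ 23.
  x = λ² - 20 - 1 = 529 - 21 ≡ 27; y = λ·(20 - 27) - 31 ≡ 30. → (27, 30)

(27, 30)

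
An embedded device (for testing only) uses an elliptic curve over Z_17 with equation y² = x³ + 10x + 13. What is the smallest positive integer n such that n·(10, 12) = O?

2P: tangent at (10, 12): λ = (3·10² + 10)/(2·12) ≡ 4/7. 7⁻¹ ≡ 5 (mod 17), so λ ≡ 4·5 ≡ 3.
  x = λ² - 10 - 10 = 9 - 20 ≡ 6; y = λ·(10 - 6) - 12 ≡ 0. → (6, 0)
3P: (6, 0) + (10, 12). λ = (12 - 0)/(10 - 6) ≡ 12/4 mod 17. 4⁻¹ ≡ 13 (mod 17) since 4·13 = 52 ≡ 1, so λ ≡ 3.
  x = λ² - 6 - 10 = 9 - 16 ≡ 10; y = λ·(6 - 10) - 0 ≡ 5. → (10, 5)
4P: (10, 5) + (10, 12): same x and y₁ ≡ -y₂, so the sum is O.
4P = O, so the order is 4.

4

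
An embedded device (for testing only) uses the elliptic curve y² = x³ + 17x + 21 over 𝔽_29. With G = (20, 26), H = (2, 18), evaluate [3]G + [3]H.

(25, 11)

First 3G:
Repeated addition: build up to 3G.
2G: tangent at (20, 26): λ = (3·20² + 17)/(2·26) ≡ 28/23. 23⁻¹ ≡ 24 (mod 29), so λ ≡ 28·24 ≡ 5.
  x = λ² - 20 - 20 = 25 - 40 ≡ 14; y = λ·(20 - 14) - 26 ≡ 4. → (14, 4)
3G: (14, 4) + (20, 26). λ = (26 - 4)/(20 - 14) ≡ 22/6 mod 29. 6⁻¹ ≡ 5 (mod 29) since 6·5 = 30 ≡ 1, so λ ≡ 23.
  x = λ² - 14 - 20 = 529 - 34 ≡ 2; y = λ·(14 - 2) - 4 ≡ 11. → (2, 11)
3G = (2, 11).
Next 3H:
Repeated addition: build up to 3H.
2H: tangent at (2, 18): λ = (3·2² + 17)/(2·18) ≡ 0/7. 7⁻¹ ≡ 25 (mod 29), so λ ≡ 0·25 ≡ 0.
  x = λ² - 2 - 2 = 0 - 4 ≡ 25; y = λ·(2 - 25) - 18 ≡ 11. → (25, 11)
3H: (25, 11) + (2, 18). λ = (18 - 11)/(2 - 25) ≡ 7/6 mod 29. 6⁻¹ ≡ 5 (mod 29) since 6·5 = 30 ≡ 1, so λ ≡ 6.
  x = λ² - 25 - 2 = 36 - 27 ≡ 9; y = λ·(25 - 9) - 11 ≡ 27. → (9, 27)
3H = (9, 27).
Finally 3G + 3H:
(2, 11) + (9, 27). λ = (27 - 11)/(9 - 2) ≡ 16/7 mod 29. 7⁻¹ ≡ 25 (mod 29) since 7·25 = 175 ≡ 1, so λ ≡ 23.
  x = λ² - 2 - 9 = 529 - 11 ≡ 25; y = λ·(2 - 25) - 11 ≡ 11. → (25, 11)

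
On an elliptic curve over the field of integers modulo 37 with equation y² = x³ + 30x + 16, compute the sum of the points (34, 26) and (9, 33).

(34, 26) + (9, 33). λ = (33 - 26)/(9 - 34) ≡ 7/12 mod 37. 12⁻¹ ≡ 34 (mod 37), so λ ≡ 16.
  x = λ² - 34 - 9 = 256 - 43 ≡ 28; y = λ·(34 - 28) - 26 ≡ 33. → (28, 33)

(28, 33)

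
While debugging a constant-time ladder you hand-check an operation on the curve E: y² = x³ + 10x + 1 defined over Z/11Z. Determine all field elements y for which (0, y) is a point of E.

x³ + 10x + 1 = 1 ≡ 1 (mod 11).
Square roots of 1 mod 11: 1 and 10 (since 1² = 1 ≡ 1).

1, 10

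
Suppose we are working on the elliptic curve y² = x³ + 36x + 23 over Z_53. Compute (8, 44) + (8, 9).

O

The two points share x = 8 and their y-coordinates satisfy 44 + 9 ≡ 0 (mod 53), so they are inverses. Their sum is O.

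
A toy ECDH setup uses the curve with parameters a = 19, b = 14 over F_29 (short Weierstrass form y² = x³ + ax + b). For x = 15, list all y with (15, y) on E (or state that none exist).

7, 22

x³ + 19x + 14 = 3674 ≡ 20 (mod 29).
Square roots of 20 mod 29: 7 and 22 (since 7² = 49 ≡ 20).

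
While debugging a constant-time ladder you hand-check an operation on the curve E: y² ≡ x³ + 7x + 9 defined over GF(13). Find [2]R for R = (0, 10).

(1, 2)

tangent at (0, 10): λ = (3·0² + 7)/(2·10) ≡ 7/7. 7⁻¹ ≡ 2 (mod 13), so λ ≡ 7·2 ≡ 1.
  x = λ² - 0 - 0 = 1 - 0 ≡ 1; y = λ·(0 - 1) - 10 ≡ 2. → (1, 2)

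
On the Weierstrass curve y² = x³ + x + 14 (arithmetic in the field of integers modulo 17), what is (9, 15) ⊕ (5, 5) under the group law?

(9, 15) + (5, 5). λ = (5 - 15)/(5 - 9) ≡ 7/13 mod 17. 13⁻¹ ≡ 4 (mod 17), so λ ≡ 11.
  x = λ² - 9 - 5 = 121 - 14 ≡ 5; y = λ·(9 - 5) - 15 ≡ 12. → (5, 12)

(5, 12)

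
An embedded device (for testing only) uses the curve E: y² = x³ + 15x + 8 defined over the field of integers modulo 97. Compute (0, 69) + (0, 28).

O

The two points share x = 0 and their y-coordinates satisfy 69 + 28 ≡ 0 (mod 97), so they are inverses. Their sum is 𝒪.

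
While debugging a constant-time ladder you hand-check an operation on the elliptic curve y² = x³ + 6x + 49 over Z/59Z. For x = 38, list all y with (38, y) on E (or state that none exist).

x³ + 6x + 49 = 55149 ≡ 43 (mod 59).
43 is a non-residue mod 59; no y exists.

none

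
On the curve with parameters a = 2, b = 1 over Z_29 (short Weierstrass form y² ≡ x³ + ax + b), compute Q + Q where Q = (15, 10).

(21, 16)

tangent at (15, 10): λ = (3·15² + 2)/(2·10) ≡ 10/20. 20⁻¹ ≡ 16 (mod 29), so λ ≡ 10·16 ≡ 15.
  x = λ² - 15 - 15 = 225 - 30 ≡ 21; y = λ·(15 - 21) - 10 ≡ 16. → (21, 16)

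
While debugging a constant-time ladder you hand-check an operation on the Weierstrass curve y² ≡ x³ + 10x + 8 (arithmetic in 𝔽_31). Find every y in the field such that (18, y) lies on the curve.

none

x³ + 10x + 8 = 6020 ≡ 6 (mod 31).
6 is a non-residue mod 31; no y exists.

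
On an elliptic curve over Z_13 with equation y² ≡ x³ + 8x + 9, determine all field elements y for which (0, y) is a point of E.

x³ + 8x + 9 = 9 ≡ 9 (mod 13).
Square roots of 9 mod 13: 3 and 10 (since 3² = 9 ≡ 9).

3, 10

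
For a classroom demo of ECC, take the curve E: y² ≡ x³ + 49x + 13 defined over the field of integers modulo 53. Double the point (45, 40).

tangent at (45, 40): λ = (3·45² + 49)/(2·40) ≡ 29/27. 27⁻¹ ≡ 2 (mod 53) since 27·2 = 54 ≡ 1, so λ ≡ 29·2 ≡ 5.
  x = λ² - 45 - 45 = 25 - 90 ≡ 41; y = λ·(45 - 41) - 40 ≡ 33. → (41, 33)

(41, 33)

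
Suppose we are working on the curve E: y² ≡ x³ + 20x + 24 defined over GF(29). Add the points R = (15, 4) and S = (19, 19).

(15, 4) + (19, 19). λ = (19 - 4)/(19 - 15) ≡ 15/4 mod 29. 4⁻¹ ≡ 22 (mod 29), so λ ≡ 11.
  x = λ² - 15 - 19 = 121 - 34 ≡ 0; y = λ·(15 - 0) - 4 ≡ 16. → (0, 16)

(0, 16)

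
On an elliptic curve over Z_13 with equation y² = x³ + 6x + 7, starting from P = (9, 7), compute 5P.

Double-and-add on 5 = (101)₂. Start with P = (9, 7) for the leading 1-bit.
double: tangent at (9, 7): λ = (3·9² + 6)/(2·7) ≡ 2/1. 1⁻¹ ≡ 1 (mod 13), so λ ≡ 2·1 ≡ 2.
  x = λ² - 9 - 9 = 4 - 18 ≡ 12; y = λ·(9 - 12) - 7 ≡ 0. → (12, 0)
double: (12, 0) + (12, 0): same x and y₁ ≡ -y₂, so the sum is 𝒪.
add P: 𝒪 + (9, 7) = (9, 7) (identity).

(9, 7)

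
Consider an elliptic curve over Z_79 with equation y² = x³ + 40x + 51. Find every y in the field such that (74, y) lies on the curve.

x³ + 40x + 51 = 408235 ≡ 42 (mod 79).
Square roots of 42 mod 79: 11 and 68 (since 11² = 121 ≡ 42).

11, 68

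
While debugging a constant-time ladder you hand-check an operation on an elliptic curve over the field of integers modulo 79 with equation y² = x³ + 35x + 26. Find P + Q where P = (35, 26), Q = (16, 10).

(53, 42)

(35, 26) + (16, 10). λ = (10 - 26)/(16 - 35) ≡ 63/60 mod 79. 60⁻¹ ≡ 54 (mod 79) since 60·54 = 3240 ≡ 1, so λ ≡ 5.
  x = λ² - 35 - 16 = 25 - 51 ≡ 53; y = λ·(35 - 53) - 26 ≡ 42. → (53, 42)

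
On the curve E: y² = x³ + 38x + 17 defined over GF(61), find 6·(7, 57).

Write G = (7, 57).
Double-and-add on 6 = (110)₂. Start with G = (7, 57) for the leading 1-bit.
double: tangent at (7, 57): λ = (3·7² + 38)/(2·57) ≡ 2/53. 53⁻¹ ≡ 38 (mod 61), so λ ≡ 2·38 ≡ 15.
  x = λ² - 7 - 7 = 225 - 14 ≡ 28; y = λ·(7 - 28) - 57 ≡ 55. → (28, 55)
add G: (28, 55) + (7, 57). λ = (57 - 55)/(7 - 28) ≡ 2/40 mod 61. 40⁻¹ ≡ 29 (mod 61) since 40·29 = 1160 ≡ 1, so λ ≡ 58.
  x = λ² - 28 - 7 = 3364 - 35 ≡ 35; y = λ·(28 - 35) - 55 ≡ 27. → (35, 27)
double: tangent at (35, 27): λ = (3·35² + 38)/(2·27) ≡ 53/54. 54⁻¹ ≡ 26 (mod 61) since 54·26 = 1404 ≡ 1, so λ ≡ 53·26 ≡ 36.
  x = λ² - 35 - 35 = 1296 - 70 ≡ 6; y = λ·(35 - 6) - 27 ≡ 41. → (6, 41)

(6, 41)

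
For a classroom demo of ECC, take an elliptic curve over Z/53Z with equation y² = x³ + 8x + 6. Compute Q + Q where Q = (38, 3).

tangent at (38, 3): λ = (3·38² + 8)/(2·3) ≡ 47/6. 6⁻¹ ≡ 9 (mod 53), so λ ≡ 47·9 ≡ 52.
  x = λ² - 38 - 38 = 2704 - 76 ≡ 31; y = λ·(38 - 31) - 3 ≡ 43. → (31, 43)

(31, 43)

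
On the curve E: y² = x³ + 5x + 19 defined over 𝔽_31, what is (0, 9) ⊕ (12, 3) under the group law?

(27, 20)

(0, 9) + (12, 3). λ = (3 - 9)/(12 - 0) ≡ 25/12 mod 31. 12⁻¹ ≡ 13 (mod 31) since 12·13 = 156 ≡ 1, so λ ≡ 15.
  x = λ² - 0 - 12 = 225 - 12 ≡ 27; y = λ·(0 - 27) - 9 ≡ 20. → (27, 20)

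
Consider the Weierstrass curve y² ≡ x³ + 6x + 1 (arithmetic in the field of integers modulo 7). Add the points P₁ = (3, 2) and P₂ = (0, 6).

(5, 3)

(3, 2) + (0, 6). λ = (6 - 2)/(0 - 3) ≡ 4/4 mod 7. 4⁻¹ ≡ 2 (mod 7) since 4·2 = 8 ≡ 1, so λ ≡ 1.
  x = λ² - 3 - 0 = 1 - 3 ≡ 5; y = λ·(3 - 5) - 2 ≡ 3. → (5, 3)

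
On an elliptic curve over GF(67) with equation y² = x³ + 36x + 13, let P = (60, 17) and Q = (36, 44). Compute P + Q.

(11, 20)

(60, 17) + (36, 44). λ = (44 - 17)/(36 - 60) ≡ 27/43 mod 67. 43⁻¹ ≡ 53 (mod 67) since 43·53 = 2279 ≡ 1, so λ ≡ 24.
  x = λ² - 60 - 36 = 576 - 96 ≡ 11; y = λ·(60 - 11) - 17 ≡ 20. → (11, 20)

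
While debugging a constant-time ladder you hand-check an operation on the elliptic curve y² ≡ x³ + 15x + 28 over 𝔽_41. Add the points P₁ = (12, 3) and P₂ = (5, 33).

(12, 3) + (5, 33). λ = (33 - 3)/(5 - 12) ≡ 30/34 mod 41. 34⁻¹ ≡ 35 (mod 41), so λ ≡ 25.
  x = λ² - 12 - 5 = 625 - 17 ≡ 34; y = λ·(12 - 34) - 3 ≡ 21. → (34, 21)

(34, 21)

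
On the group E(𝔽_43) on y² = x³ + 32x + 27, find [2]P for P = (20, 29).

(4, 41)

tangent at (20, 29): λ = (3·20² + 32)/(2·29) ≡ 28/15. 15⁻¹ ≡ 23 (mod 43) since 15·23 = 345 ≡ 1, so λ ≡ 28·23 ≡ 42.
  x = λ² - 20 - 20 = 1764 - 40 ≡ 4; y = λ·(20 - 4) - 29 ≡ 41. → (4, 41)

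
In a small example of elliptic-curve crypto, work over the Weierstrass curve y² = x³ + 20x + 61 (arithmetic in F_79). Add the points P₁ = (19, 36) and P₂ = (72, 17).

(19, 36) + (72, 17). λ = (17 - 36)/(72 - 19) ≡ 60/53 mod 79. 53⁻¹ ≡ 3 (mod 79) since 53·3 = 159 ≡ 1, so λ ≡ 22.
  x = λ² - 19 - 72 = 484 - 91 ≡ 77; y = λ·(19 - 77) - 36 ≡ 31. → (77, 31)

(77, 31)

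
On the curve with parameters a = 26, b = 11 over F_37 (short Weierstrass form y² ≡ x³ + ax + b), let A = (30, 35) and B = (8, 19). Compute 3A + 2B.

First 3A:
Repeated addition: build up to 3A.
2A: tangent at (30, 35): λ = (3·30² + 26)/(2·35) ≡ 25/33. 33⁻¹ ≡ 9 (mod 37), so λ ≡ 25·9 ≡ 3.
  x = λ² - 30 - 30 = 9 - 60 ≡ 23; y = λ·(30 - 23) - 35 ≡ 23. → (23, 23)
3A: (23, 23) + (30, 35). λ = (35 - 23)/(30 - 23) ≡ 12/7 mod 37. 7⁻¹ ≡ 16 (mod 37), so λ ≡ 7.
  x = λ² - 23 - 30 = 49 - 53 ≡ 33; y = λ·(23 - 33) - 23 ≡ 18. → (33, 18)
3A = (33, 18).
Next 2B:
Repeated addition: build up to 2B.
2B: tangent at (8, 19): λ = (3·8² + 26)/(2·19) ≡ 33/1. 1⁻¹ ≡ 1 (mod 37) since 1·1 = 1 ≡ 1, so λ ≡ 33·1 ≡ 33.
  x = λ² - 8 - 8 = 1089 - 16 ≡ 0; y = λ·(8 - 0) - 19 ≡ 23. → (0, 23)
2B = (0, 23).
Finally 3A + 2B:
(33, 18) + (0, 23). λ = (23 - 18)/(0 - 33) ≡ 5/4 mod 37. 4⁻¹ ≡ 28 (mod 37), so λ ≡ 29.
  x = λ² - 33 - 0 = 841 - 33 ≡ 31; y = λ·(33 - 31) - 18 ≡ 3. → (31, 3)

(31, 3)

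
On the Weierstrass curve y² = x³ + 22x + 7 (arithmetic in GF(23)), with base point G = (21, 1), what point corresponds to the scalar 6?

Repeated addition: build up to 6G.
2G: tangent at (21, 1): λ = (3·21² + 22)/(2·1) ≡ 11/2. 2⁻¹ ≡ 12 (mod 23) since 2·12 = 24 ≡ 1, so λ ≡ 11·12 ≡ 17.
  x = λ² - 21 - 21 = 289 - 42 ≡ 17; y = λ·(21 - 17) - 1 ≡ 21. → (17, 21)
3G: (17, 21) + (21, 1). λ = (1 - 21)/(21 - 17) ≡ 3/4 mod 23. 4⁻¹ ≡ 6 (mod 23) since 4·6 = 24 ≡ 1, so λ ≡ 18.
  x = λ² - 17 - 21 = 324 - 38 ≡ 10; y = λ·(17 - 10) - 21 ≡ 13. → (10, 13)
4G: (10, 13) + (21, 1). λ = (1 - 13)/(21 - 10) ≡ 11/11 mod 23. 11⁻¹ ≡ 21 (mod 23), so λ ≡ 1.
  x = λ² - 10 - 21 = 1 - 31 ≡ 16; y = λ·(10 - 16) - 13 ≡ 4. → (16, 4)
5G: (16, 4) + (21, 1). λ = (1 - 4)/(21 - 16) ≡ 20/5 mod 23. 5⁻¹ ≡ 14 (mod 23), so λ ≡ 4.
  x = λ² - 16 - 21 = 16 - 37 ≡ 2; y = λ·(16 - 2) - 4 ≡ 6. → (2, 6)
6G: (2, 6) + (21, 1). λ = (1 - 6)/(21 - 2) ≡ 18/19 mod 23. 19⁻¹ ≡ 17 (mod 23), so λ ≡ 7.
  x = λ² - 2 - 21 = 49 - 23 ≡ 3; y = λ·(2 - 3) - 6 ≡ 10. → (3, 10)

(3, 10)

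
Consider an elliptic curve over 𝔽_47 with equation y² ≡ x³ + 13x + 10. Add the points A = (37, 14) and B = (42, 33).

(5, 23)

(37, 14) + (42, 33). λ = (33 - 14)/(42 - 37) ≡ 19/5 mod 47. 5⁻¹ ≡ 19 (mod 47), so λ ≡ 32.
  x = λ² - 37 - 42 = 1024 - 79 ≡ 5; y = λ·(37 - 5) - 14 ≡ 23. → (5, 23)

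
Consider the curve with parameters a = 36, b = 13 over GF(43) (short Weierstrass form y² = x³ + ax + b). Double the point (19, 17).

tangent at (19, 17): λ = (3·19² + 36)/(2·17) ≡ 1/34. 34⁻¹ ≡ 19 (mod 43), so λ ≡ 1·19 ≡ 19.
  x = λ² - 19 - 19 = 361 - 38 ≡ 22; y = λ·(19 - 22) - 17 ≡ 12. → (22, 12)

(22, 12)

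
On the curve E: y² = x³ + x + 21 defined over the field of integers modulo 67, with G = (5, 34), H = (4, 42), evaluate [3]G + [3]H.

First 3G:
Repeated addition: build up to 3G.
2G: tangent at (5, 34): λ = (3·5² + 1)/(2·34) ≡ 9/1. 1⁻¹ ≡ 1 (mod 67) since 1·1 = 1 ≡ 1, so λ ≡ 9·1 ≡ 9.
  x = λ² - 5 - 5 = 81 - 10 ≡ 4; y = λ·(5 - 4) - 34 ≡ 42. → (4, 42)
3G: (4, 42) + (5, 34). λ = (34 - 42)/(5 - 4) ≡ 59/1 mod 67. 1⁻¹ ≡ 1 (mod 67), so λ ≡ 59.
  x = λ² - 4 - 5 = 3481 - 9 ≡ 55; y = λ·(4 - 55) - 42 ≡ 31. → (55, 31)
3G = (55, 31).
Next 3H:
Repeated addition: build up to 3H.
2H: tangent at (4, 42): λ = (3·4² + 1)/(2·42) ≡ 49/17. 17⁻¹ ≡ 4 (mod 67), so λ ≡ 49·4 ≡ 62.
  x = λ² - 4 - 4 = 3844 - 8 ≡ 17; y = λ·(4 - 17) - 42 ≡ 23. → (17, 23)
3H: (17, 23) + (4, 42). λ = (42 - 23)/(4 - 17) ≡ 19/54 mod 67. 54⁻¹ ≡ 36 (mod 67), so λ ≡ 14.
  x = λ² - 17 - 4 = 196 - 21 ≡ 41; y = λ·(17 - 41) - 23 ≡ 43. → (41, 43)
3H = (41, 43).
Finally 3G + 3H:
(55, 31) + (41, 43). λ = (43 - 31)/(41 - 55) ≡ 12/53 mod 67. 53⁻¹ ≡ 43 (mod 67) since 53·43 = 2279 ≡ 1, so λ ≡ 47.
  x = λ² - 55 - 41 = 2209 - 96 ≡ 36; y = λ·(55 - 36) - 31 ≡ 58. → (36, 58)

(36, 58)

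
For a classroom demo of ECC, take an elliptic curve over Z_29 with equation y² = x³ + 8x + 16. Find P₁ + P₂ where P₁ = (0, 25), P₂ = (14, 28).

(22, 20)

(0, 25) + (14, 28). λ = (28 - 25)/(14 - 0) ≡ 3/14 mod 29. 14⁻¹ ≡ 27 (mod 29), so λ ≡ 23.
  x = λ² - 0 - 14 = 529 - 14 ≡ 22; y = λ·(0 - 22) - 25 ≡ 20. → (22, 20)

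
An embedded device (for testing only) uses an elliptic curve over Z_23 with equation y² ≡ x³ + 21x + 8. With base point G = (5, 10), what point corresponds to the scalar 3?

(11, 11)

Repeated addition: build up to 3G.
2G: tangent at (5, 10): λ = (3·5² + 21)/(2·10) ≡ 4/20. 20⁻¹ ≡ 15 (mod 23), so λ ≡ 4·15 ≡ 14.
  x = λ² - 5 - 5 = 196 - 10 ≡ 2; y = λ·(5 - 2) - 10 ≡ 9. → (2, 9)
3G: (2, 9) + (5, 10). λ = (10 - 9)/(5 - 2) ≡ 1/3 mod 23. 3⁻¹ ≡ 8 (mod 23), so λ ≡ 8.
  x = λ² - 2 - 5 = 64 - 7 ≡ 11; y = λ·(2 - 11) - 9 ≡ 11. → (11, 11)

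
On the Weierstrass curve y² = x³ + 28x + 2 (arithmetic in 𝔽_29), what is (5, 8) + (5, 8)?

(20, 6)

tangent at (5, 8): λ = (3·5² + 28)/(2·8) ≡ 16/16. 16⁻¹ ≡ 20 (mod 29), so λ ≡ 16·20 ≡ 1.
  x = λ² - 5 - 5 = 1 - 10 ≡ 20; y = λ·(5 - 20) - 8 ≡ 6. → (20, 6)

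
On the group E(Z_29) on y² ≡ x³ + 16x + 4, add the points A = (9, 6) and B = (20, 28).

(9, 6) + (20, 28). λ = (28 - 6)/(20 - 9) ≡ 22/11 mod 29. 11⁻¹ ≡ 8 (mod 29) since 11·8 = 88 ≡ 1, so λ ≡ 2.
  x = λ² - 9 - 20 = 4 - 29 ≡ 4; y = λ·(9 - 4) - 6 ≡ 4. → (4, 4)

(4, 4)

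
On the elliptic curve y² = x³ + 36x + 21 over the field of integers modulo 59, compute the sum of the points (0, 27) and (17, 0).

(9, 22)

(0, 27) + (17, 0). λ = (0 - 27)/(17 - 0) ≡ 32/17 mod 59. 17⁻¹ ≡ 7 (mod 59), so λ ≡ 47.
  x = λ² - 0 - 17 = 2209 - 17 ≡ 9; y = λ·(0 - 9) - 27 ≡ 22. → (9, 22)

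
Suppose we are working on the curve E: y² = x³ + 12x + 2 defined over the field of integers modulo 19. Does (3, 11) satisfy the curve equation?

no

y² = 11² ≡ 7; x³ + 12x + 2 = 65 ≡ 8 (mod 19). 7 ≠ 8.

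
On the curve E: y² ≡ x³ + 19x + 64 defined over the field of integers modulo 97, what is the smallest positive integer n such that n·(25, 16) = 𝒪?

2P: tangent at (25, 16): λ = (3·25² + 19)/(2·16) ≡ 51/32. 32⁻¹ ≡ 94 (mod 97) since 32·94 = 3008 ≡ 1, so λ ≡ 51·94 ≡ 41.
  x = λ² - 25 - 25 = 1681 - 50 ≡ 79; y = λ·(25 - 79) - 16 ≡ 1. → (79, 1)
3P: (79, 1) + (25, 16). λ = (16 - 1)/(25 - 79) ≡ 15/43 mod 97. 43⁻¹ ≡ 88 (mod 97) since 43·88 = 3784 ≡ 1, so λ ≡ 59.
  x = λ² - 79 - 25 = 3481 - 104 ≡ 79; y = λ·(79 - 79) - 1 ≡ 96. → (79, 96)
4P: (79, 96) + (25, 16). λ = (16 - 96)/(25 - 79) ≡ 17/43 mod 97. 43⁻¹ ≡ 88 (mod 97) since 43·88 = 3784 ≡ 1, so λ ≡ 41.
  x = λ² - 79 - 25 = 1681 - 104 ≡ 25; y = λ·(79 - 25) - 96 ≡ 81. → (25, 81)
5P: (25, 81) + (25, 16): same x and y₁ ≡ -y₂, so the sum is 𝒪.
5P = 𝒪, so the order is 5.

5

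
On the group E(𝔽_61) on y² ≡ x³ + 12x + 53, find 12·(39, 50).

Write G = (39, 50).
Repeated addition: build up to 12G.
2G: tangent at (39, 50): λ = (3·39² + 12)/(2·50) ≡ 0/39. 39⁻¹ ≡ 36 (mod 61) since 39·36 = 1404 ≡ 1, so λ ≡ 0·36 ≡ 0.
  x = λ² - 39 - 39 = 0 - 78 ≡ 44; y = λ·(39 - 44) - 50 ≡ 11. → (44, 11)
3G: (44, 11) + (39, 50). λ = (50 - 11)/(39 - 44) ≡ 39/56 mod 61. 56⁻¹ ≡ 12 (mod 61), so λ ≡ 41.
  x = λ² - 44 - 39 = 1681 - 83 ≡ 12; y = λ·(44 - 12) - 11 ≡ 20. → (12, 20)
4G: (12, 20) + (39, 50). λ = (50 - 20)/(39 - 12) ≡ 30/27 mod 61. 27⁻¹ ≡ 52 (mod 61) since 27·52 = 1404 ≡ 1, so λ ≡ 35.
  x = λ² - 12 - 39 = 1225 - 51 ≡ 15; y = λ·(12 - 15) - 20 ≡ 58. → (15, 58)
5G: (15, 58) + (39, 50). λ = (50 - 58)/(39 - 15) ≡ 53/24 mod 61. 24⁻¹ ≡ 28 (mod 61), so λ ≡ 20.
  x = λ² - 15 - 39 = 400 - 54 ≡ 41; y = λ·(15 - 41) - 58 ≡ 32. → (41, 32)
6G: (41, 32) + (39, 50). λ = (50 - 32)/(39 - 41) ≡ 18/59 mod 61. 59⁻¹ ≡ 30 (mod 61) since 59·30 = 1770 ≡ 1, so λ ≡ 52.
  x = λ² - 41 - 39 = 2704 - 80 ≡ 1; y = λ·(41 - 1) - 32 ≡ 35. → (1, 35)
7G: (1, 35) + (39, 50). λ = (50 - 35)/(39 - 1) ≡ 15/38 mod 61. 38⁻¹ ≡ 53 (mod 61), so λ ≡ 2.
  x = λ² - 1 - 39 = 4 - 40 ≡ 25; y = λ·(1 - 25) - 35 ≡ 39. → (25, 39)
8G: (25, 39) + (39, 50). λ = (50 - 39)/(39 - 25) ≡ 11/14 mod 61. 14⁻¹ ≡ 48 (mod 61) since 14·48 = 672 ≡ 1, so λ ≡ 40.
  x = λ² - 25 - 39 = 1600 - 64 ≡ 11; y = λ·(25 - 11) - 39 ≡ 33. → (11, 33)
9G: (11, 33) + (39, 50). λ = (50 - 33)/(39 - 11) ≡ 17/28 mod 61. 28⁻¹ ≡ 24 (mod 61), so λ ≡ 42.
  x = λ² - 11 - 39 = 1764 - 50 ≡ 6; y = λ·(11 - 6) - 33 ≡ 55. → (6, 55)
10G: (6, 55) + (39, 50). λ = (50 - 55)/(39 - 6) ≡ 56/33 mod 61. 33⁻¹ ≡ 37 (mod 61), so λ ≡ 59.
  x = λ² - 6 - 39 = 3481 - 45 ≡ 20; y = λ·(6 - 20) - 55 ≡ 34. → (20, 34)
11G: (20, 34) + (39, 50). λ = (50 - 34)/(39 - 20) ≡ 16/19 mod 61. 19⁻¹ ≡ 45 (mod 61), so λ ≡ 49.
  x = λ² - 20 - 39 = 2401 - 59 ≡ 24; y = λ·(20 - 24) - 34 ≡ 14. → (24, 14)
12G: (24, 14) + (39, 50). λ = (50 - 14)/(39 - 24) ≡ 36/15 mod 61. 15⁻¹ ≡ 57 (mod 61), so λ ≡ 39.
  x = λ² - 24 - 39 = 1521 - 63 ≡ 55; y = λ·(24 - 55) - 14 ≡ 58. → (55, 58)

(55, 58)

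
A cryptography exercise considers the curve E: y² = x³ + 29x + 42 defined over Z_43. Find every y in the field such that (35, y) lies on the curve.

x³ + 29x + 42 = 43932 ≡ 29 (mod 43).
29 is a non-residue mod 43; no y exists.

none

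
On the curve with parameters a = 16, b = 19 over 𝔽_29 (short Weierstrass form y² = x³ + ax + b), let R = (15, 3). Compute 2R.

tangent at (15, 3): λ = (3·15² + 16)/(2·3) ≡ 24/6. 6⁻¹ ≡ 5 (mod 29) since 6·5 = 30 ≡ 1, so λ ≡ 24·5 ≡ 4.
  x = λ² - 15 - 15 = 16 - 30 ≡ 15; y = λ·(15 - 15) - 3 ≡ 26. → (15, 26)

(15, 26)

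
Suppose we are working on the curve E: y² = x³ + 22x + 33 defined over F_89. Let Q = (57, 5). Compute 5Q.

(6, 5)

Double-and-add on 5 = (101)₂. Start with Q = (57, 5) for the leading 1-bit.
double: tangent at (57, 5): λ = (3·57² + 22)/(2·5) ≡ 68/10. 10⁻¹ ≡ 9 (mod 89), so λ ≡ 68·9 ≡ 78.
  x = λ² - 57 - 57 = 6084 - 114 ≡ 7; y = λ·(57 - 7) - 5 ≡ 68. → (7, 68)
double: tangent at (7, 68): λ = (3·7² + 22)/(2·68) ≡ 80/47. 47⁻¹ ≡ 36 (mod 89), so λ ≡ 80·36 ≡ 32.
  x = λ² - 7 - 7 = 1024 - 14 ≡ 31; y = λ·(7 - 31) - 68 ≡ 54. → (31, 54)
add Q: (31, 54) + (57, 5). λ = (5 - 54)/(57 - 31) ≡ 40/26 mod 89. 26⁻¹ ≡ 24 (mod 89), so λ ≡ 70.
  x = λ² - 31 - 57 = 4900 - 88 ≡ 6; y = λ·(31 - 6) - 54 ≡ 5. → (6, 5)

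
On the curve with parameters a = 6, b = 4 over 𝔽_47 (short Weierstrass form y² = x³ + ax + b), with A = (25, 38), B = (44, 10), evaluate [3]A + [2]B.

(22, 31)

First 3A:
Repeated addition: build up to 3A.
2A: tangent at (25, 38): λ = (3·25² + 6)/(2·38) ≡ 1/29. 29⁻¹ ≡ 13 (mod 47), so λ ≡ 1·13 ≡ 13.
  x = λ² - 25 - 25 = 169 - 50 ≡ 25; y = λ·(25 - 25) - 38 ≡ 9. → (25, 9)
3A: (25, 9) + (25, 38): same x and y₁ ≡ -y₂, so the sum is the point at infinity.
3A = the point at infinity.
Next 2B:
Repeated addition: build up to 2B.
2B: tangent at (44, 10): λ = (3·44² + 6)/(2·10) ≡ 33/20. 20⁻¹ ≡ 40 (mod 47), so λ ≡ 33·40 ≡ 4.
  x = λ² - 44 - 44 = 16 - 88 ≡ 22; y = λ·(44 - 22) - 10 ≡ 31. → (22, 31)
2B = (22, 31).
Finally 3A + 2B:
the point at infinity + (22, 31) = (22, 31) (identity).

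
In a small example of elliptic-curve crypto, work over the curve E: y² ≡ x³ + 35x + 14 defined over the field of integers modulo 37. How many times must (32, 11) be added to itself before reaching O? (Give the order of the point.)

12

2P: tangent at (32, 11): λ = (3·32² + 35)/(2·11) ≡ 36/22. 22⁻¹ ≡ 32 (mod 37), so λ ≡ 36·32 ≡ 5.
  x = λ² - 32 - 32 = 25 - 64 ≡ 35; y = λ·(32 - 35) - 11 ≡ 11. → (35, 11)
3P: (35, 11) + (32, 11). λ = (11 - 11)/(32 - 35) ≡ 0/34 mod 37. 34⁻¹ ≡ 12 (mod 37), so λ ≡ 0.
  x = λ² - 35 - 32 = 0 - 67 ≡ 7; y = λ·(35 - 7) - 11 ≡ 26. → (7, 26)
4P: (7, 26) + (32, 11). λ = (11 - 26)/(32 - 7) ≡ 22/25 mod 37. 25⁻¹ ≡ 3 (mod 37), so λ ≡ 29.
  x = λ² - 7 - 32 = 841 - 39 ≡ 25; y = λ·(7 - 25) - 26 ≡ 7. → (25, 7)
5P: (25, 7) + (32, 11). λ = (11 - 7)/(32 - 25) ≡ 4/7 mod 37. 7⁻¹ ≡ 16 (mod 37), so λ ≡ 27.
  x = λ² - 25 - 32 = 729 - 57 ≡ 6; y = λ·(25 - 6) - 7 ≡ 25. → (6, 25)
6P: (6, 25) + (32, 11). λ = (11 - 25)/(32 - 6) ≡ 23/26 mod 37. 26⁻¹ ≡ 10 (mod 37) since 26·10 = 260 ≡ 1, so λ ≡ 8.
  x = λ² - 6 - 32 = 64 - 38 ≡ 26; y = λ·(6 - 26) - 25 ≡ 0. → (26, 0)
7P: (26, 0) + (32, 11). λ = (11 - 0)/(32 - 26) ≡ 11/6 mod 37. 6⁻¹ ≡ 31 (mod 37), so λ ≡ 8.
  x = λ² - 26 - 32 = 64 - 58 ≡ 6; y = λ·(26 - 6) - 0 ≡ 12. → (6, 12)
8P: (6, 12) + (32, 11). λ = (11 - 12)/(32 - 6) ≡ 36/26 mod 37. 26⁻¹ ≡ 10 (mod 37), so λ ≡ 27.
  x = λ² - 6 - 32 = 729 - 38 ≡ 25; y = λ·(6 - 25) - 12 ≡ 30. → (25, 30)
9P: (25, 30) + (32, 11). λ = (11 - 30)/(32 - 25) ≡ 18/7 mod 37. 7⁻¹ ≡ 16 (mod 37) since 7·16 = 112 ≡ 1, so λ ≡ 29.
  x = λ² - 25 - 32 = 841 - 57 ≡ 7; y = λ·(25 - 7) - 30 ≡ 11. → (7, 11)
10P: (7, 11) + (32, 11). λ = (11 - 11)/(32 - 7) ≡ 0/25 mod 37. 25⁻¹ ≡ 3 (mod 37), so λ ≡ 0.
  x = λ² - 7 - 32 = 0 - 39 ≡ 35; y = λ·(7 - 35) - 11 ≡ 26. → (35, 26)
11P: (35, 26) + (32, 11). λ = (11 - 26)/(32 - 35) ≡ 22/34 mod 37. 34⁻¹ ≡ 12 (mod 37), so λ ≡ 5.
  x = λ² - 35 - 32 = 25 - 67 ≡ 32; y = λ·(35 - 32) - 26 ≡ 26. → (32, 26)
12P: (32, 26) + (32, 11): same x and y₁ ≡ -y₂, so the sum is O.
12P = O, so the order is 12.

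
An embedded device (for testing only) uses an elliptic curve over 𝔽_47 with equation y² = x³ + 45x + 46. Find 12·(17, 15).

Write P = (17, 15).
Double-and-add on 12 = (1100)₂. Start with P = (17, 15) for the leading 1-bit.
double: tangent at (17, 15): λ = (3·17² + 45)/(2·15) ≡ 19/30. 30⁻¹ ≡ 11 (mod 47), so λ ≡ 19·11 ≡ 21.
  x = λ² - 17 - 17 = 441 - 34 ≡ 31; y = λ·(17 - 31) - 15 ≡ 20. → (31, 20)
add P: (31, 20) + (17, 15). λ = (15 - 20)/(17 - 31) ≡ 42/33 mod 47. 33⁻¹ ≡ 10 (mod 47), so λ ≡ 44.
  x = λ² - 31 - 17 = 1936 - 48 ≡ 8; y = λ·(31 - 8) - 20 ≡ 5. → (8, 5)
double: tangent at (8, 5): λ = (3·8² + 45)/(2·5) ≡ 2/10. 10⁻¹ ≡ 33 (mod 47), so λ ≡ 2·33 ≡ 19.
  x = λ² - 8 - 8 = 361 - 16 ≡ 16; y = λ·(8 - 16) - 5 ≡ 31. → (16, 31)
double: tangent at (16, 31): λ = (3·16² + 45)/(2·31) ≡ 14/15. 15⁻¹ ≡ 22 (mod 47), so λ ≡ 14·22 ≡ 26.
  x = λ² - 16 - 16 = 676 - 32 ≡ 33; y = λ·(16 - 33) - 31 ≡ 44. → (33, 44)

(33, 44)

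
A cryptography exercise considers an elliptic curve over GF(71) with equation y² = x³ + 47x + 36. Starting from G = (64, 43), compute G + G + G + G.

(29, 21)

Repeated addition: build up to 4G.
2G: tangent at (64, 43): λ = (3·64² + 47)/(2·43) ≡ 52/15. 15⁻¹ ≡ 19 (mod 71), so λ ≡ 52·19 ≡ 65.
  x = λ² - 64 - 64 = 4225 - 128 ≡ 50; y = λ·(64 - 50) - 43 ≡ 15. → (50, 15)
3G: (50, 15) + (64, 43). λ = (43 - 15)/(64 - 50) ≡ 28/14 mod 71. 14⁻¹ ≡ 66 (mod 71) since 14·66 = 924 ≡ 1, so λ ≡ 2.
  x = λ² - 50 - 64 = 4 - 114 ≡ 32; y = λ·(50 - 32) - 15 ≡ 21. → (32, 21)
4G: (32, 21) + (64, 43). λ = (43 - 21)/(64 - 32) ≡ 22/32 mod 71. 32⁻¹ ≡ 20 (mod 71) since 32·20 = 640 ≡ 1, so λ ≡ 14.
  x = λ² - 32 - 64 = 196 - 96 ≡ 29; y = λ·(32 - 29) - 21 ≡ 21. → (29, 21)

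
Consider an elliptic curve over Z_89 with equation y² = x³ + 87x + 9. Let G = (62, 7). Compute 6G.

(81, 15)

Double-and-add on 6 = (110)₂. Start with G = (62, 7) for the leading 1-bit.
double: tangent at (62, 7): λ = (3·62² + 87)/(2·7) ≡ 49/14. 14⁻¹ ≡ 70 (mod 89) since 14·70 = 980 ≡ 1, so λ ≡ 49·70 ≡ 48.
  x = λ² - 62 - 62 = 2304 - 124 ≡ 44; y = λ·(62 - 44) - 7 ≡ 56. → (44, 56)
add G: (44, 56) + (62, 7). λ = (7 - 56)/(62 - 44) ≡ 40/18 mod 89. 18⁻¹ ≡ 5 (mod 89) since 18·5 = 90 ≡ 1, so λ ≡ 22.
  x = λ² - 44 - 62 = 484 - 106 ≡ 22; y = λ·(44 - 22) - 56 ≡ 72. → (22, 72)
double: tangent at (22, 72): λ = (3·22² + 87)/(2·72) ≡ 26/55. 55⁻¹ ≡ 34 (mod 89), so λ ≡ 26·34 ≡ 83.
  x = λ² - 22 - 22 = 6889 - 44 ≡ 81; y = λ·(22 - 81) - 72 ≡ 15. → (81, 15)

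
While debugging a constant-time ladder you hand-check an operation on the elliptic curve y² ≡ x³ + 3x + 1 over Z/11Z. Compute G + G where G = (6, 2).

(8, 3)

tangent at (6, 2): λ = (3·6² + 3)/(2·2) ≡ 1/4. 4⁻¹ ≡ 3 (mod 11) since 4·3 = 12 ≡ 1, so λ ≡ 1·3 ≡ 3.
  x = λ² - 6 - 6 = 9 - 12 ≡ 8; y = λ·(6 - 8) - 2 ≡ 3. → (8, 3)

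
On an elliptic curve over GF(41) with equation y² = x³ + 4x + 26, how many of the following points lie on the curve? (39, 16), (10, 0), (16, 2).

(39, 16): 16² ≡ 10, rhs ≡ 10 → on.
(10, 0): 0² ≡ 0, rhs ≡ 0 → on.
(16, 2): 2² ≡ 4, rhs ≡ 4 → on.

3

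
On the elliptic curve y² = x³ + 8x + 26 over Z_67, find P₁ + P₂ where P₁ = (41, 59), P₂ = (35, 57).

(6, 42)

(41, 59) + (35, 57). λ = (57 - 59)/(35 - 41) ≡ 65/61 mod 67. 61⁻¹ ≡ 11 (mod 67) since 61·11 = 671 ≡ 1, so λ ≡ 45.
  x = λ² - 41 - 35 = 2025 - 76 ≡ 6; y = λ·(41 - 6) - 59 ≡ 42. → (6, 42)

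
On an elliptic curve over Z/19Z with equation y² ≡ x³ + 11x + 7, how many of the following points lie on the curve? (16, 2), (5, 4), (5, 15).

3

(16, 2): 2² ≡ 4, rhs ≡ 4 → on.
(5, 4): 4² ≡ 16, rhs ≡ 16 → on.
(5, 15): 15² ≡ 16, rhs ≡ 16 → on.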